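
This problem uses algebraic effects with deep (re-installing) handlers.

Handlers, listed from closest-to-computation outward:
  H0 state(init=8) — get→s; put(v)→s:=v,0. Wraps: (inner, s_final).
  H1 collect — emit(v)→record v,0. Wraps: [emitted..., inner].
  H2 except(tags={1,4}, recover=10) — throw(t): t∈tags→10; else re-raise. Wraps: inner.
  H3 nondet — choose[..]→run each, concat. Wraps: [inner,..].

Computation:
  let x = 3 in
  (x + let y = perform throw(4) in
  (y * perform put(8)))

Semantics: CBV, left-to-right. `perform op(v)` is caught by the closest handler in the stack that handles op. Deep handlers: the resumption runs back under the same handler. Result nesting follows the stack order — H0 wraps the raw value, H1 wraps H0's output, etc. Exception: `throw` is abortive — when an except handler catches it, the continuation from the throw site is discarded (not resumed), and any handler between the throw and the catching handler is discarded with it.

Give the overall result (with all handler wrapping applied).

Working:
throw(4) @ H2 caught ⇒ 10
H3 returns [10]
= [10]

Answer: [10]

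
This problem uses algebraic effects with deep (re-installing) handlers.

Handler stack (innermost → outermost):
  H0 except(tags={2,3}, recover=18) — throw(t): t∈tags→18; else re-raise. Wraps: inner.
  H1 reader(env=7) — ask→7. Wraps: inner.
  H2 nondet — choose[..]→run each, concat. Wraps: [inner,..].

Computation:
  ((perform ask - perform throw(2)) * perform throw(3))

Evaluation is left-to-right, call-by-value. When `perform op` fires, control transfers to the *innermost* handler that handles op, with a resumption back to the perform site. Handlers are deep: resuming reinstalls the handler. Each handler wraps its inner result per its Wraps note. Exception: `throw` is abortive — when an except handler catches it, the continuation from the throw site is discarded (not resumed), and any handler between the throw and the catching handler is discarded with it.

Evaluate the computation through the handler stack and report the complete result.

Working:
ask @ H1 ⇒ 7
throw(2) @ H0 caught ⇒ 18
H1 returns 18
H2 returns [18]
= [18]

Answer: [18]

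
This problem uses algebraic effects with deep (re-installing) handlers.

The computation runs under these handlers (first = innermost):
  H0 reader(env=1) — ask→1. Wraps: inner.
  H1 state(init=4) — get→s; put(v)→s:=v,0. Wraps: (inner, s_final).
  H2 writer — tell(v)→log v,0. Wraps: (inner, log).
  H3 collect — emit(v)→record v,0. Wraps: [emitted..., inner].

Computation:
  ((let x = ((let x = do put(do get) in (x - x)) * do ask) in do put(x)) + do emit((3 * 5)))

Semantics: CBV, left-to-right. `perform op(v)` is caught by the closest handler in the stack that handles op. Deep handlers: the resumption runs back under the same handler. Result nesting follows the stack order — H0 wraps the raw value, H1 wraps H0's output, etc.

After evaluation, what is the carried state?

Answer: 0

Evaluation trace:
get @ H1 ⇒ 4
put(4) @ H1 ⇒ s:=4
ask @ H0 ⇒ 1
put(0) @ H1 ⇒ s:=0
emit(15) @ H3 ⇒ out+=15
H0 returns 0
H1 returns (0, 0)
H2 returns ((0, 0), ())
H3 returns [15, ((0, 0), ())]
= [15, ((0, 0), ())]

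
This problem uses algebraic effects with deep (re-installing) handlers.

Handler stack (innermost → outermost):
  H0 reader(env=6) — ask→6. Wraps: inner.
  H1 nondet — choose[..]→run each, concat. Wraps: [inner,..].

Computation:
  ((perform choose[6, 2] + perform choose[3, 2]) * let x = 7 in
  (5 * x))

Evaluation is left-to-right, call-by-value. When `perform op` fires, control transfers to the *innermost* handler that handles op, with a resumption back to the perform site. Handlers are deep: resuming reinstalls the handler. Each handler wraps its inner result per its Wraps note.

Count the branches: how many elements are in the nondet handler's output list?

Answer: 4

Evaluation trace:
choose[6, 2] @ H1
  branch[0] choose=6:
    choose[3, 2] @ H1
      branch[0] choose=3:
        H0 returns 315
        H1 returns [315]
      branch[1] choose=2:
        H0 returns 280
        H1 returns [280]
  branch[1] choose=2:
    choose[3, 2] @ H1
      branch[0] choose=3:
        H0 returns 175
        H1 returns [175]
      branch[1] choose=2:
        H0 returns 140
        H1 returns [140]
= [315, 280, 175, 140]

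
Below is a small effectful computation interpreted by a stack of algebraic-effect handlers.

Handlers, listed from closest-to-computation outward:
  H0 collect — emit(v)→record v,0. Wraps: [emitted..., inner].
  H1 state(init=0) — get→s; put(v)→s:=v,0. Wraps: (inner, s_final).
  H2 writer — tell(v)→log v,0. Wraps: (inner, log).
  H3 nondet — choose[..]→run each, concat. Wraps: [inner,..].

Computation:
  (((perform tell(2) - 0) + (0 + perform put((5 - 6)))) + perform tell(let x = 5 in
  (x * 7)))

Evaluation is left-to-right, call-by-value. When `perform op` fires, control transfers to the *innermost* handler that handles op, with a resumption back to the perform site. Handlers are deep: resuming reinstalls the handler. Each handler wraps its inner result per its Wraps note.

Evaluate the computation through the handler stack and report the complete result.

Working:
tell(2) @ H2 ⇒ log+=2
put(-1) @ H1 ⇒ s:=-1
tell(35) @ H2 ⇒ log+=35
H0 returns [0]
H1 returns ([0], -1)
H2 returns (([0], -1), (2, 35))
H3 returns [(([0], -1), (2, 35))]
= [(([0], -1), (2, 35))]

Answer: [(([0], -1), (2, 35))]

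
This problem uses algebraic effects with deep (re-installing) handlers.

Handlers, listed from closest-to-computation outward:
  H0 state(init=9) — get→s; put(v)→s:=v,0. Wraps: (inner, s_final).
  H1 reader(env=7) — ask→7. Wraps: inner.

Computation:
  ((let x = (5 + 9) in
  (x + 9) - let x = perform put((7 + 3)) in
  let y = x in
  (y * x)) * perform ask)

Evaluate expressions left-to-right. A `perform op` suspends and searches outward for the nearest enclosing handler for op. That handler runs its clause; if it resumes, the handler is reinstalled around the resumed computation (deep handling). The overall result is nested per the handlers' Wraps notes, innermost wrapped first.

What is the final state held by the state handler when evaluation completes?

Working:
put(10) @ H0 ⇒ s:=10
ask @ H1 ⇒ 7
H0 returns (161, 10)
H1 returns (161, 10)
= (161, 10)

Answer: 10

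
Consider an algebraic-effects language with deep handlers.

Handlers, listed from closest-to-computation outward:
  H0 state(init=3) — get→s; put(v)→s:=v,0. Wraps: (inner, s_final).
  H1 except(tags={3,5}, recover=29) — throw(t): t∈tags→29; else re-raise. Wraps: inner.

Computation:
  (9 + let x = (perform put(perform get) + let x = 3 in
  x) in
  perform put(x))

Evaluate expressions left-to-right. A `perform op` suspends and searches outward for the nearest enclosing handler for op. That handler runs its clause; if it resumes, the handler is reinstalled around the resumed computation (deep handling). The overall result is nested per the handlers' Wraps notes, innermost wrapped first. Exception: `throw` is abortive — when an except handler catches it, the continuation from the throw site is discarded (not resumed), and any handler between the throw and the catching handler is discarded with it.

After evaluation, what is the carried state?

Answer: 3

Working:
get @ H0 ⇒ 3
put(3) @ H0 ⇒ s:=3
put(3) @ H0 ⇒ s:=3
H0 returns (9, 3)
H1 returns (9, 3)
= (9, 3)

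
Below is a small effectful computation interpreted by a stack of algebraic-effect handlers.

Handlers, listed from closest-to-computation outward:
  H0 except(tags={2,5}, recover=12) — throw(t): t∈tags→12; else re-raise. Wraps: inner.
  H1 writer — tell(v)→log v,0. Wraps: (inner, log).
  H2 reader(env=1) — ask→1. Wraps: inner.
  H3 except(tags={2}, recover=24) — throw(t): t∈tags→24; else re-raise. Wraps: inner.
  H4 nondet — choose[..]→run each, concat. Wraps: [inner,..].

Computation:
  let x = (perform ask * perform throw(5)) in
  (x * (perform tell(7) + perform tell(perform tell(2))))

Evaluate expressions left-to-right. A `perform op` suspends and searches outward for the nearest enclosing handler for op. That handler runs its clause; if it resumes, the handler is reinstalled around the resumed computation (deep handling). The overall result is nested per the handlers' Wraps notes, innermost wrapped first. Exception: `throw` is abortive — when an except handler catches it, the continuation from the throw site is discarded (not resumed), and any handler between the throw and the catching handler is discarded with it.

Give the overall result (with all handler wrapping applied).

Step-by-step:
ask @ H2 ⇒ 1
throw(5) @ H0 caught ⇒ 12
H1 returns (12, ())
H2 returns (12, ())
H3 returns (12, ())
H4 returns [(12, ())]
= [(12, ())]

Answer: [(12, ())]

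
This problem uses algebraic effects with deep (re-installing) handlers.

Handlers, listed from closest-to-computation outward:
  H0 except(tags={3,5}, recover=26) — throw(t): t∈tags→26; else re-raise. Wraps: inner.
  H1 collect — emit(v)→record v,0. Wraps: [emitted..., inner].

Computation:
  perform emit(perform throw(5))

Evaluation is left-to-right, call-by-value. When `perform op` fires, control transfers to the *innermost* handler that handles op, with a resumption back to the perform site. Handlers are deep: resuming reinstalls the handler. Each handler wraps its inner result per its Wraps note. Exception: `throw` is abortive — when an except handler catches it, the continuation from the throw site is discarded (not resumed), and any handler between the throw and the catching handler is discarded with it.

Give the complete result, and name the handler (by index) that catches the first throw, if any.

Working:
throw(5) @ H0 caught ⇒ 26
H1 returns [26]
= [26]

Answer: [26] ; first throw caught by: H0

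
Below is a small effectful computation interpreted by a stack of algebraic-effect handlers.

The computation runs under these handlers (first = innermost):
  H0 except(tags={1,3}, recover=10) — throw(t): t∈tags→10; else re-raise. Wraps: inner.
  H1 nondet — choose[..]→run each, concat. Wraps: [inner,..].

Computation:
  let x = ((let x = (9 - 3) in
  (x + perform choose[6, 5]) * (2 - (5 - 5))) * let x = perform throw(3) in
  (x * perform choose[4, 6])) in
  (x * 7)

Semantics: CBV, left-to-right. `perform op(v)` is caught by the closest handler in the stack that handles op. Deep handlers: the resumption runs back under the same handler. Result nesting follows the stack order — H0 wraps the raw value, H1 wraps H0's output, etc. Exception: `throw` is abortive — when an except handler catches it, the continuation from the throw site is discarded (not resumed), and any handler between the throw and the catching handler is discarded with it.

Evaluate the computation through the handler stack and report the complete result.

Working:
choose[6, 5] @ H1
  branch[0] choose=6:
    throw(3) @ H0 caught ⇒ 10
    H1 returns [10]
  branch[1] choose=5:
    throw(3) @ H0 caught ⇒ 10
    H1 returns [10]
= [10, 10]

Answer: [10, 10]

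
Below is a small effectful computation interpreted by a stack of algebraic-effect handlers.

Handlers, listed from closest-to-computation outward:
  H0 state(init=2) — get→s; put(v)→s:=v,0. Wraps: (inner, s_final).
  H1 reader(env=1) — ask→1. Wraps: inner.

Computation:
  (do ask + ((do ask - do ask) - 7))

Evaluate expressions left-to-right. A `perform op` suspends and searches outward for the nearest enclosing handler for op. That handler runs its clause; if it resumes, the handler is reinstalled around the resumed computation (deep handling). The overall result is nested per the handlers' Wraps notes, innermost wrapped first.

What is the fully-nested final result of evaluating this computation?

Step-by-step:
ask @ H1 ⇒ 1
ask @ H1 ⇒ 1
ask @ H1 ⇒ 1
H0 returns (-6, 2)
H1 returns (-6, 2)
= (-6, 2)

Answer: (-6, 2)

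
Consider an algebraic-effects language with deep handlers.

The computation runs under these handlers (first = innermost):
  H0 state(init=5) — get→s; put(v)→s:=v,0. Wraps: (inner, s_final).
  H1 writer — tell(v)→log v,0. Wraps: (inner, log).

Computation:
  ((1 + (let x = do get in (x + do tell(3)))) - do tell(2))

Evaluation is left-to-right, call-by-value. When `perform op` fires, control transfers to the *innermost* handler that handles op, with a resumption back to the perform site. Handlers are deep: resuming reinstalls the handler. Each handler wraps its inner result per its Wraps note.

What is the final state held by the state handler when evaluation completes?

Answer: 5

Step-by-step:
get @ H0 ⇒ 5
tell(3) @ H1 ⇒ log+=3
tell(2) @ H1 ⇒ log+=2
H0 returns (6, 5)
H1 returns ((6, 5), (3, 2))
= ((6, 5), (3, 2))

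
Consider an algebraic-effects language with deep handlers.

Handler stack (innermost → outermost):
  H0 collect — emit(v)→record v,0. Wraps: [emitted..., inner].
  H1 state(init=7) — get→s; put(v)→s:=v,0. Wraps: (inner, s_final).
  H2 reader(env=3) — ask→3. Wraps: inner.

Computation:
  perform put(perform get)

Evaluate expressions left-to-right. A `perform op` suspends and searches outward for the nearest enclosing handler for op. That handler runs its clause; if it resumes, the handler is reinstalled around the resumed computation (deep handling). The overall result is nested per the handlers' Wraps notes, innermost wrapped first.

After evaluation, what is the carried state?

Answer: 7

Working:
get @ H1 ⇒ 7
put(7) @ H1 ⇒ s:=7
H0 returns [0]
H1 returns ([0], 7)
H2 returns ([0], 7)
= ([0], 7)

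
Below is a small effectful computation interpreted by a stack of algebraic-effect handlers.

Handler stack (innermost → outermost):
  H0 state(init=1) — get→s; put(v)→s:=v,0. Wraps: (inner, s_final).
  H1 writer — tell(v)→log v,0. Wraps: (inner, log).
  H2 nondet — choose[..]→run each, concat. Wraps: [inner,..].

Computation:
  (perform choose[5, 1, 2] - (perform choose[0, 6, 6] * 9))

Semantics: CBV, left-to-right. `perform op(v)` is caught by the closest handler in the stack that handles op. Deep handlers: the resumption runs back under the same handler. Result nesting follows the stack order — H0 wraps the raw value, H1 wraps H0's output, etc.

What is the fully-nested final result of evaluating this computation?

Step-by-step:
choose[5, 1, 2] @ H2
  branch[0] choose=5:
    choose[0, 6, 6] @ H2
      branch[0] choose=0:
        H0 returns (5, 1)
        H1 returns ((5, 1), ())
        H2 returns [((5, 1), ())]
      branch[1] choose=6:
        H0 returns (-49, 1)
        H1 returns ((-49, 1), ())
        H2 returns [((-49, 1), ())]
      branch[2] choose=6:
        H0 returns (-49, 1)
        H1 returns ((-49, 1), ())
        H2 returns [((-49, 1), ())]
  branch[1] choose=1:
    choose[0, 6, 6] @ H2
      branch[0] choose=0:
        H0 returns (1, 1)
        H1 returns ((1, 1), ())
        H2 returns [((1, 1), ())]
      branch[1] choose=6:
        H0 returns (-53, 1)
        H1 returns ((-53, 1), ())
        H2 returns [((-53, 1), ())]
      branch[2] choose=6:
        H0 returns (-53, 1)
        H1 returns ((-53, 1), ())
        H2 returns [((-53, 1), ())]
  branch[2] choose=2:
    choose[0, 6, 6] @ H2
      branch[0] choose=0:
        H0 returns (2, 1)
        H1 returns ((2, 1), ())
        H2 returns [((2, 1), ())]
      branch[1] choose=6:
        H0 returns (-52, 1)
        H1 returns ((-52, 1), ())
        H2 returns [((-52, 1), ())]
      branch[2] choose=6:
        H0 returns (-52, 1)
        H1 returns ((-52, 1), ())
        H2 returns [((-52, 1), ())]
= [((5, 1), ()), ((-49, 1), ()), ((-49, 1), ()), ((1, 1), ()), ((-53, 1), ()), ((-53, 1), ()), ((2, 1), ()), ((-52, 1), ()), ((-52, 1), ())]

Answer: [((5, 1), ()), ((-49, 1), ()), ((-49, 1), ()), ((1, 1), ()), ((-53, 1), ()), ((-53, 1), ()), ((2, 1), ()), ((-52, 1), ()), ((-52, 1), ())]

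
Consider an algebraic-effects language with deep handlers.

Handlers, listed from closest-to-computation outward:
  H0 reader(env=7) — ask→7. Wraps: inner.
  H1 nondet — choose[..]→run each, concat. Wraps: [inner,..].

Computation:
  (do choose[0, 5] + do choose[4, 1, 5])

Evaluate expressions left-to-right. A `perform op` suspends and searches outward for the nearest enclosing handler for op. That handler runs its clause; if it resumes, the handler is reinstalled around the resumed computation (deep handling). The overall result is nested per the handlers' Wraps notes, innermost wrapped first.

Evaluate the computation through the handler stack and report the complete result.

Answer: [4, 1, 5, 9, 6, 10]

Step-by-step:
choose[0, 5] @ H1
  branch[0] choose=0:
    choose[4, 1, 5] @ H1
      branch[0] choose=4:
        H0 returns 4
        H1 returns [4]
      branch[1] choose=1:
        H0 returns 1
        H1 returns [1]
      branch[2] choose=5:
        H0 returns 5
        H1 returns [5]
  branch[1] choose=5:
    choose[4, 1, 5] @ H1
      branch[0] choose=4:
        H0 returns 9
        H1 returns [9]
      branch[1] choose=1:
        H0 returns 6
        H1 returns [6]
      branch[2] choose=5:
        H0 returns 10
        H1 returns [10]
= [4, 1, 5, 9, 6, 10]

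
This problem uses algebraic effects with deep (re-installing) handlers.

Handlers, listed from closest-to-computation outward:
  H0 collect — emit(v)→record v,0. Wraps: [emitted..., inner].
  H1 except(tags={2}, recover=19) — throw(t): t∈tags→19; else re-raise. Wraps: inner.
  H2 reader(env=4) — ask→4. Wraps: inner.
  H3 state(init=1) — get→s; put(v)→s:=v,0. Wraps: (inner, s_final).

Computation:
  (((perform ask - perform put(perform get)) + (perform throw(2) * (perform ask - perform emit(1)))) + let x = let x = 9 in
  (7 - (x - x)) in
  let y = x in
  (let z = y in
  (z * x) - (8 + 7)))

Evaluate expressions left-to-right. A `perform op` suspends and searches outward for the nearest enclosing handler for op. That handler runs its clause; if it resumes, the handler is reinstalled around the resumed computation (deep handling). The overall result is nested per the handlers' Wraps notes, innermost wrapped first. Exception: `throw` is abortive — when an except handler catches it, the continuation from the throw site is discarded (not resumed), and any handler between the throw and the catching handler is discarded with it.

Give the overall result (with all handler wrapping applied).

Step-by-step:
ask @ H2 ⇒ 4
get @ H3 ⇒ 1
put(1) @ H3 ⇒ s:=1
throw(2) @ H1 caught ⇒ 19
H2 returns 19
H3 returns (19, 1)
= (19, 1)

Answer: (19, 1)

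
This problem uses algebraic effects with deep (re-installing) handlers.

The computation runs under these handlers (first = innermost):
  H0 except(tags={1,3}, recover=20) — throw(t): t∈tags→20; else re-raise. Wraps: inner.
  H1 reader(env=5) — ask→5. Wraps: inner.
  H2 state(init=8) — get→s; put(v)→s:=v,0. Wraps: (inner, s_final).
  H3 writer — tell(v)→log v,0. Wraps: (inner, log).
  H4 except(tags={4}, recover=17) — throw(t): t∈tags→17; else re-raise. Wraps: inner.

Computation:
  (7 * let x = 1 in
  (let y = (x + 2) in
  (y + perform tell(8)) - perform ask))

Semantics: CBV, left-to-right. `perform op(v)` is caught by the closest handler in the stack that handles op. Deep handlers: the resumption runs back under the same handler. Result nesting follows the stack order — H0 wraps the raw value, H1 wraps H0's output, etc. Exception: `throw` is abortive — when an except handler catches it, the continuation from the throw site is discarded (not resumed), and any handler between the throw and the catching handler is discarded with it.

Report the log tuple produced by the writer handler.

Working:
tell(8) @ H3 ⇒ log+=8
ask @ H1 ⇒ 5
H0 returns -14
H1 returns -14
H2 returns (-14, 8)
H3 returns ((-14, 8), (8))
H4 returns ((-14, 8), (8))
= ((-14, 8), (8))

Answer: (8)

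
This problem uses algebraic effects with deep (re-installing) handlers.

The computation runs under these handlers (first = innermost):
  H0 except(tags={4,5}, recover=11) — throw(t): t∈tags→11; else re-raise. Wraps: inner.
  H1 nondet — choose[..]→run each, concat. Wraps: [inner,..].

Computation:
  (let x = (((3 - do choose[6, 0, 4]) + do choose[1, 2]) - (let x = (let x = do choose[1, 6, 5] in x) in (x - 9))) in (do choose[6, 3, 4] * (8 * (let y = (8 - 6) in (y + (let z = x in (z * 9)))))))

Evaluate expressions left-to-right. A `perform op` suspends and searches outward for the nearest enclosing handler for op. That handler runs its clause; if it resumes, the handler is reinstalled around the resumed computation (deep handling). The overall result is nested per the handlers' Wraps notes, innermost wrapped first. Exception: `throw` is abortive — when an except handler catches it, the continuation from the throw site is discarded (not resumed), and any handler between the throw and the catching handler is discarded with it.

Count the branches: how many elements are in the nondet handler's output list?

Answer: 54

Step-by-step:
choose[6, 0, 4] @ H1
  branch[0] choose=6:
    choose[1, 2] @ H1
      branch[0] choose=1:
        choose[1, 6, 5] @ H1
          branch[0] choose=1:
            choose[6, 3, 4] @ H1
              branch[0] choose=6:
                H0 returns 2688
                H1 returns [2688]
              branch[1] choose=3:
                H0 returns 1344
                H1 returns [1344]
              branch[2] choose=4:
                H0 returns 1792
                H1 returns [1792]
          branch[1] choose=6:
            choose[6, 3, 4] @ H1
              branch[0] choose=6:
                H0 returns 528
                H1 returns [528]
              branch[1] choose=3:
                H0 returns 264
                H1 returns [264]
              branch[2] choose=4:
                H0 returns 352
                H1 returns [352]
          branch[2] choose=5:
            choose[6, 3, 4] @ H1
              branch[0] choose=6:
                H0 returns 960
                H1 returns [960]
              branch[1] choose=3:
                H0 returns 480
                H1 returns [480]
              branch[2] choose=4:
                H0 returns 640
                H1 returns [640]
      branch[1] choose=2:
        choose[1, 6, 5] @ H1
          branch[0] choose=1:
            choose[6, 3, 4] @ H1
              branch[0] choose=6:
                H0 returns 3120
                H1 returns [3120]
              branch[1] choose=3:
                H0 returns 1560
                H1 returns [1560]
              branch[2] choose=4:
                H0 returns 2080
                H1 returns [2080]
          branch[1] choose=6:
            choose[6, 3, 4] @ H1
              branch[0] choose=6:
                H0 returns 960
                H1 returns [960]
              branch[1] choose=3:
                H0 returns 480
                H1 returns [480]
              branch[2] choose=4:
                H0 returns 640
                H1 returns [640]
          branch[2] choose=5:
            choose[6, 3, 4] @ H1
              branch[0] choose=6:
                H0 returns 1392
                H1 returns [1392]
              branch[1] choose=3:
                H0 returns 696
                H1 returns [696]
              branch[2] choose=4:
                H0 returns 928
                H1 returns [928]
  branch[1] choose=0:
    choose[1, 2] @ H1
      branch[0] choose=1:
        choose[1, 6, 5] @ H1
          branch[0] choose=1:
            choose[6, 3, 4] @ H1
              branch[0] choose=6:
                H0 returns 5280
                H1 returns [5280]
              branch[1] choose=3:
                H0 returns 2640
                H1 returns [2640]
              branch[2] choose=4:
                H0 returns 3520
                H1 returns [3520]
          branch[1] choose=6:
            choose[6, 3, 4] @ H1
              branch[0] choose=6:
                H0 returns 3120
                H1 returns [3120]
              branch[1] choose=3:
                H0 returns 1560
                H1 returns [1560]
              branch[2] choose=4:
                H0 returns 2080
                H1 returns [2080]
          branch[2] choose=5:
            choose[6, 3, 4] @ H1
              branch[0] choose=6:
                H0 returns 3552
                H1 returns [3552]
              branch[1] choose=3:
                H0 returns 1776
                H1 returns [1776]
              branch[2] choose=4:
                H0 returns 2368
                H1 returns [2368]
      branch[1] choose=2:
        choose[1, 6, 5] @ H1
          branch[0] choose=1:
            choose[6, 3, 4] @ H1
              branch[0] choose=6:
                H0 returns 5712
                H1 returns [5712]
              branch[1] choose=3:
                H0 returns 2856
                H1 returns [2856]
              branch[2] choose=4:
                H0 returns 3808
                H1 returns [3808]
          branch[1] choose=6:
            choose[6, 3, 4] @ H1
              branch[0] choose=6:
                H0 returns 3552
                H1 returns [3552]
              branch[1] choose=3:
                H0 returns 1776
                H1 returns [1776]
              branch[2] choose=4:
                H0 returns 2368
                H1 returns [2368]
          branch[2] choose=5:
            choose[6, 3, 4] @ H1
              branch[0] choose=6:
                H0 returns 3984
                H1 returns [3984]
              branch[1] choose=3:
                H0 returns 1992
                H1 returns [1992]
              branch[2] choose=4:
                H0 returns 2656
                H1 returns [2656]
  branch[2] choose=4:
    choose[1, 2] @ H1
      branch[0] choose=1:
        choose[1, 6, 5] @ H1
          branch[0] choose=1:
            choose[6, 3, 4] @ H1
              branch[0] choose=6:
                H0 returns 3552
                H1 returns [3552]
              branch[1] choose=3:
                H0 returns 1776
                H1 returns [1776]
              branch[2] choose=4:
                H0 returns 2368
                H1 returns [2368]
          branch[1] choose=6:
            choose[6, 3, 4] @ H1
              branch[0] choose=6:
                H0 returns 1392
                H1 returns [1392]
              branch[1] choose=3:
                H0 returns 696
                H1 returns [696]
              branch[2] choose=4:
                H0 returns 928
                H1 returns [928]
          branch[2] choose=5:
            choose[6, 3, 4] @ H1
              branch[0] choose=6:
                H0 returns 1824
                H1 returns [1824]
              branch[1] choose=3:
                H0 returns 912
                H1 returns [912]
              branch[2] choose=4:
                H0 returns 1216
                H1 returns [1216]
      branch[1] choose=2:
        choose[1, 6, 5] @ H1
          branch[0] choose=1:
            choose[6, 3, 4] @ H1
              branch[0] choose=6:
                H0 returns 3984
                H1 returns [3984]
              branch[1] choose=3:
                H0 returns 1992
                H1 returns [1992]
              branch[2] choose=4:
                H0 returns 2656
                H1 returns [2656]
          branch[1] choose=6:
            choose[6, 3, 4] @ H1
              branch[0] choose=6:
                H0 returns 1824
                H1 returns [1824]
              branch[1] choose=3:
                H0 returns 912
                H1 returns [912]
              branch[2] choose=4:
                H0 returns 1216
                H1 returns [1216]
          branch[2] choose=5:
            choose[6, 3, 4] @ H1
              branch[0] choose=6:
                H0 returns 2256
                H1 returns [2256]
              branch[1] choose=3:
                H0 returns 1128
                H1 returns [1128]
              branch[2] choose=4:
                H0 returns 1504
                H1 returns [1504]
= [2688, 1344, 1792, 528, 264, 352, 960, 480, 640, 3120, 1560, 2080, 960, 480, 640, 1392, 696, 928, 5280, 2640, 3520, 3120, 1560, 2080, 3552, 1776, 2368, 5712, 2856, 3808, 3552, 1776, 2368, 3984, 1992, 2656, 3552, 1776, 2368, 1392, 696, 928, 1824, 912, 1216, 3984, 1992, 2656, 1824, 912, 1216, 2256, 1128, 1504]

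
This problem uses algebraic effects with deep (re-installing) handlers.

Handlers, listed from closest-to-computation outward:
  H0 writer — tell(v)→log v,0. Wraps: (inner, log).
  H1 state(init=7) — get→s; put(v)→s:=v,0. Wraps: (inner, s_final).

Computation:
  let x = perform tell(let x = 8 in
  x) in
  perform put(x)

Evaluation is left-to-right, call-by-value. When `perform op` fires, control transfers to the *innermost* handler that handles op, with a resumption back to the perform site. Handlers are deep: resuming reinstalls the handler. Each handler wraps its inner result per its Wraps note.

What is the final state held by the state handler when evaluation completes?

Answer: 0

Step-by-step:
tell(8) @ H0 ⇒ log+=8
put(0) @ H1 ⇒ s:=0
H0 returns (0, (8))
H1 returns ((0, (8)), 0)
= ((0, (8)), 0)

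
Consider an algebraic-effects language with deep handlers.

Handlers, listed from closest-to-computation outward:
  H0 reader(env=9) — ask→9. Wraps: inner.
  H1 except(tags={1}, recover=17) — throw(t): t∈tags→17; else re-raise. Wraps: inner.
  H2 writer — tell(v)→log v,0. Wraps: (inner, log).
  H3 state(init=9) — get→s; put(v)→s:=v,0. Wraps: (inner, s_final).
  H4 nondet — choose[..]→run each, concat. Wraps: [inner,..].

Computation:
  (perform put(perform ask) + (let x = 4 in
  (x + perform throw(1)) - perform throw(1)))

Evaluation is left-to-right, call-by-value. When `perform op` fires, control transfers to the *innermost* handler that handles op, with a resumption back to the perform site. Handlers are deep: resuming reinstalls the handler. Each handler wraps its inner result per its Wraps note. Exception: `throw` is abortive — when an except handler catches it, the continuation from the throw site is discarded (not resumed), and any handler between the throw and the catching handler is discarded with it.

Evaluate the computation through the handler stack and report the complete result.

Answer: [((17, ()), 9)]

Working:
ask @ H0 ⇒ 9
put(9) @ H3 ⇒ s:=9
throw(1) @ H1 caught ⇒ 17
H2 returns (17, ())
H3 returns ((17, ()), 9)
H4 returns [((17, ()), 9)]
= [((17, ()), 9)]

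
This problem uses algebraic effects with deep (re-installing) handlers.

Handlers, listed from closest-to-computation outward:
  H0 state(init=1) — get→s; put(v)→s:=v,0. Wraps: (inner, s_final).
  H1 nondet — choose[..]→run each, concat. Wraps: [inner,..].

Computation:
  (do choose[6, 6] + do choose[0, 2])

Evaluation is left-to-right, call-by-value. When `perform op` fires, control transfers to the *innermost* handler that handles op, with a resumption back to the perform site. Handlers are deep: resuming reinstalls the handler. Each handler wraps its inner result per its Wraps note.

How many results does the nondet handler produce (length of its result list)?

Answer: 4

Evaluation trace:
choose[6, 6] @ H1
  branch[0] choose=6:
    choose[0, 2] @ H1
      branch[0] choose=0:
        H0 returns (6, 1)
        H1 returns [(6, 1)]
      branch[1] choose=2:
        H0 returns (8, 1)
        H1 returns [(8, 1)]
  branch[1] choose=6:
    choose[0, 2] @ H1
      branch[0] choose=0:
        H0 returns (6, 1)
        H1 returns [(6, 1)]
      branch[1] choose=2:
        H0 returns (8, 1)
        H1 returns [(8, 1)]
= [(6, 1), (8, 1), (6, 1), (8, 1)]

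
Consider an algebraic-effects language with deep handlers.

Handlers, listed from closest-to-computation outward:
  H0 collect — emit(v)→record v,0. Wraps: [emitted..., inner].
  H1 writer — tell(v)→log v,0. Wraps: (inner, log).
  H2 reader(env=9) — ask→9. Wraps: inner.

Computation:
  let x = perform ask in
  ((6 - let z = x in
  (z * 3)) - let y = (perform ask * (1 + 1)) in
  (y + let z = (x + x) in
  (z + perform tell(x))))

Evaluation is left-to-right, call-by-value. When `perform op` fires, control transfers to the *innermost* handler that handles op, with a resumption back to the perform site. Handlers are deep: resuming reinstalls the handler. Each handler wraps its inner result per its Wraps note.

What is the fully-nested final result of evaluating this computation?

Evaluation trace:
ask @ H2 ⇒ 9
ask @ H2 ⇒ 9
tell(9) @ H1 ⇒ log+=9
H0 returns [-57]
H1 returns ([-57], (9))
H2 returns ([-57], (9))
= ([-57], (9))

Answer: ([-57], (9))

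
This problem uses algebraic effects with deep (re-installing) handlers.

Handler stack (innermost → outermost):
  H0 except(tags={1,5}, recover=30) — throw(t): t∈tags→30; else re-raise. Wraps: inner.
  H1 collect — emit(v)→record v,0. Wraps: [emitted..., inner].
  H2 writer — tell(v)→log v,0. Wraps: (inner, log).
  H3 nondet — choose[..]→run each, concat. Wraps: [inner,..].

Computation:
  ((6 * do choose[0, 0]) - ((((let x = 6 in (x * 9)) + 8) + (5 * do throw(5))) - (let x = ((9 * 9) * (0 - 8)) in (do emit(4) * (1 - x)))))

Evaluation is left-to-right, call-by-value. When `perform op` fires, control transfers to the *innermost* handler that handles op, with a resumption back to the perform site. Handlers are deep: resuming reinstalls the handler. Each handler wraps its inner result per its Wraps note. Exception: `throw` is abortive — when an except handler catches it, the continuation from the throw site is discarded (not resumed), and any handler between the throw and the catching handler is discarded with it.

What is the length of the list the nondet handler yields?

Answer: 2

Working:
choose[0, 0] @ H3
  branch[0] choose=0:
    throw(5) @ H0 caught ⇒ 30
    H1 returns [30]
    H2 returns ([30], ())
    H3 returns [([30], ())]
  branch[1] choose=0:
    throw(5) @ H0 caught ⇒ 30
    H1 returns [30]
    H2 returns ([30], ())
    H3 returns [([30], ())]
= [([30], ()), ([30], ())]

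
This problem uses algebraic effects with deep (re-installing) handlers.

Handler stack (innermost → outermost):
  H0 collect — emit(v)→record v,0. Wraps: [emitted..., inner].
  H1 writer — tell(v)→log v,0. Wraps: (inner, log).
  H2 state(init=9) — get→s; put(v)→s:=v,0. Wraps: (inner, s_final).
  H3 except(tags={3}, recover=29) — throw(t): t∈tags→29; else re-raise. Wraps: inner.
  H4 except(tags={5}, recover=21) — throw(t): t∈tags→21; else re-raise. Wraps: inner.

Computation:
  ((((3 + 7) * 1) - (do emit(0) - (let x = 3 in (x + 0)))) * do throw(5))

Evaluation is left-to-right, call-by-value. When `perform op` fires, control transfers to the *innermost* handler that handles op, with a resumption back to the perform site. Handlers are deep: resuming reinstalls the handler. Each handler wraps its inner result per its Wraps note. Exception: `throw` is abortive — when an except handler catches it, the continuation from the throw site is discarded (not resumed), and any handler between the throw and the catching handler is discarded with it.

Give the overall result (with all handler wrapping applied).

Answer: 21

Working:
emit(0) @ H0 ⇒ out+=0
throw(5) @ H3 re-raised
throw(5) @ H4 caught ⇒ 21
= 21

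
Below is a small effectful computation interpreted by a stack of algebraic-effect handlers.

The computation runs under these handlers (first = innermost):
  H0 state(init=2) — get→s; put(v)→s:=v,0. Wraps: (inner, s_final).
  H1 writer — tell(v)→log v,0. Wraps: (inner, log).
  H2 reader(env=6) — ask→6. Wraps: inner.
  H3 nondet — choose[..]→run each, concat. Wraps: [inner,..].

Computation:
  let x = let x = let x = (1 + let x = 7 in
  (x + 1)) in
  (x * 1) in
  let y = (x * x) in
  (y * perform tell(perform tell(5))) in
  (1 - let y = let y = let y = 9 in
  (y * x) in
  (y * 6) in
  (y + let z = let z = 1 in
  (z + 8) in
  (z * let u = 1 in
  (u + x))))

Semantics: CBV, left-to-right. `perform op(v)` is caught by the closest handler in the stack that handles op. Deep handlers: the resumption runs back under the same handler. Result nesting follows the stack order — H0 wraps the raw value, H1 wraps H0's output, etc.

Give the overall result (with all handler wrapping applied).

Answer: [((-8, 2), (5, 0))]

Working:
tell(5) @ H1 ⇒ log+=5
tell(0) @ H1 ⇒ log+=0
H0 returns (-8, 2)
H1 returns ((-8, 2), (5, 0))
H2 returns ((-8, 2), (5, 0))
H3 returns [((-8, 2), (5, 0))]
= [((-8, 2), (5, 0))]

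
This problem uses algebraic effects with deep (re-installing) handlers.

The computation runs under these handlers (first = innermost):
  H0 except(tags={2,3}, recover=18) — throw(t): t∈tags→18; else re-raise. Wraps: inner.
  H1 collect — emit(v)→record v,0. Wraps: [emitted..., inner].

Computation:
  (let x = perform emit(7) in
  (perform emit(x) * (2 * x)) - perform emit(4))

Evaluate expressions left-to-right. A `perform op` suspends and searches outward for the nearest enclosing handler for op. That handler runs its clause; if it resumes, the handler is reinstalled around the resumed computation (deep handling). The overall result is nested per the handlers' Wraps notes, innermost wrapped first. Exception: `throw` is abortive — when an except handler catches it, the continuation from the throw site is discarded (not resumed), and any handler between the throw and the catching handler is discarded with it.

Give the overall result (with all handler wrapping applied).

Working:
emit(7) @ H1 ⇒ out+=7
emit(0) @ H1 ⇒ out+=0
emit(4) @ H1 ⇒ out+=4
H0 returns 0
H1 returns [7, 0, 4, 0]
= [7, 0, 4, 0]

Answer: [7, 0, 4, 0]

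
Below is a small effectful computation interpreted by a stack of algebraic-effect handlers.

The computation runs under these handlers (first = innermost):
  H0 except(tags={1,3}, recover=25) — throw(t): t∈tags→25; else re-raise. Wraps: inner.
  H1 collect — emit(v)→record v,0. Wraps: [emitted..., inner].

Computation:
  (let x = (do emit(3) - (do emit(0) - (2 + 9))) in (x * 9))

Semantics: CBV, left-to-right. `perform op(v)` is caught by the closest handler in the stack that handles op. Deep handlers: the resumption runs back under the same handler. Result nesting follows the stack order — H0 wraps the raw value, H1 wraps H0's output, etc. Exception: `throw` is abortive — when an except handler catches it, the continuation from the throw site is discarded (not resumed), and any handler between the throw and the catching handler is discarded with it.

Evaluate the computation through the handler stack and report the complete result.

Answer: [3, 0, 99]

Step-by-step:
emit(3) @ H1 ⇒ out+=3
emit(0) @ H1 ⇒ out+=0
H0 returns 99
H1 returns [3, 0, 99]
= [3, 0, 99]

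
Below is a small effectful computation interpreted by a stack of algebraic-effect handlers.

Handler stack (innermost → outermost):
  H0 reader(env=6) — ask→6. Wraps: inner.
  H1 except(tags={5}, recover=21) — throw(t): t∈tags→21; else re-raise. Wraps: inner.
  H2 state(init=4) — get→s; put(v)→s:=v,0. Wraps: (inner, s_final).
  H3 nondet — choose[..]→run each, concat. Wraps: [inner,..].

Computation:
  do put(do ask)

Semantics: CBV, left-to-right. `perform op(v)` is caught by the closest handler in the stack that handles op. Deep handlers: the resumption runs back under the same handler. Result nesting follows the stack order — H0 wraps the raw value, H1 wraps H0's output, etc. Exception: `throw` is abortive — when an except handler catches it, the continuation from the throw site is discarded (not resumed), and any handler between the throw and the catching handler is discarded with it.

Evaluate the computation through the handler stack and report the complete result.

Step-by-step:
ask @ H0 ⇒ 6
put(6) @ H2 ⇒ s:=6
H0 returns 0
H1 returns 0
H2 returns (0, 6)
H3 returns [(0, 6)]
= [(0, 6)]

Answer: [(0, 6)]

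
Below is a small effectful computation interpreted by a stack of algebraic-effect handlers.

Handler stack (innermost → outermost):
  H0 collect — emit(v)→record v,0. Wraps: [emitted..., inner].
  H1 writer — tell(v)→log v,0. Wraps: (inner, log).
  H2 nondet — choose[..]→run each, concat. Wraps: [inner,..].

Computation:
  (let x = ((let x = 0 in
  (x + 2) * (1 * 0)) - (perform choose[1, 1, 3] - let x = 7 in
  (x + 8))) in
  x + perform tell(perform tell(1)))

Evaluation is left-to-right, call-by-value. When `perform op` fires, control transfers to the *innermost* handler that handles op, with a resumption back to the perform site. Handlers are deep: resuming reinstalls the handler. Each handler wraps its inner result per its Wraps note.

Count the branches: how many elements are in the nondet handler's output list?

Step-by-step:
choose[1, 1, 3] @ H2
  branch[0] choose=1:
    tell(1) @ H1 ⇒ log+=1
    tell(0) @ H1 ⇒ log+=0
    H0 returns [14]
    H1 returns ([14], (1, 0))
    H2 returns [([14], (1, 0))]
  branch[1] choose=1:
    tell(1) @ H1 ⇒ log+=1
    tell(0) @ H1 ⇒ log+=0
    H0 returns [14]
    H1 returns ([14], (1, 0))
    H2 returns [([14], (1, 0))]
  branch[2] choose=3:
    tell(1) @ H1 ⇒ log+=1
    tell(0) @ H1 ⇒ log+=0
    H0 returns [12]
    H1 returns ([12], (1, 0))
    H2 returns [([12], (1, 0))]
= [([14], (1, 0)), ([14], (1, 0)), ([12], (1, 0))]

Answer: 3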